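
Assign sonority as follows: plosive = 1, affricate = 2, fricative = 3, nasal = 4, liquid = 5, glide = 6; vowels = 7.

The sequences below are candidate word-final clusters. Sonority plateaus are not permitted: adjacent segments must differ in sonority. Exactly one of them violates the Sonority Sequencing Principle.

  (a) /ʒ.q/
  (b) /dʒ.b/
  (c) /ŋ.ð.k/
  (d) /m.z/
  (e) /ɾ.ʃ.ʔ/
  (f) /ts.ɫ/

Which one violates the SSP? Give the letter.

(a) 3-1 → obeys
(b) 2-1 → obeys
(c) 4-3-1 → obeys
(d) 4-3 → obeys
(e) 5-3-1 → obeys
(f) 2-5 → violates

f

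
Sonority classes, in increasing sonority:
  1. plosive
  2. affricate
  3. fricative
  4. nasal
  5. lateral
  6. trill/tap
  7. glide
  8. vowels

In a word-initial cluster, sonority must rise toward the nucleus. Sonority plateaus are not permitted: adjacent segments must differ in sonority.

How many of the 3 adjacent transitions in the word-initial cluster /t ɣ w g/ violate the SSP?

1

/t/: plosive = 1.
/ɣ/: fricative = 3.
/w/: glide = 7.
/g/: plosive = 1.
/t/→/ɣ/: 1→3 (rises) — ok.
/ɣ/→/w/: 3→7 (rises) — ok.
/w/→/g/: 7→1 (does not rise) — violation.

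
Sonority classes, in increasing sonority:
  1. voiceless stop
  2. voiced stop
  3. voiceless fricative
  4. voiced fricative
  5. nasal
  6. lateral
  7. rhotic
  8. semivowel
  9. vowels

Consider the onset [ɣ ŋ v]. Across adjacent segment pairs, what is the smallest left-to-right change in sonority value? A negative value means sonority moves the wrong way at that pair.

/ɣ/ — voiced fricative, sonority 4.
/ŋ/ — nasal, sonority 5.
/v/ — voiced fricative, sonority 4.
/ɣ/→/ŋ/: change +1.
/ŋ/→/v/: change -1.
Minimum = -1.

-1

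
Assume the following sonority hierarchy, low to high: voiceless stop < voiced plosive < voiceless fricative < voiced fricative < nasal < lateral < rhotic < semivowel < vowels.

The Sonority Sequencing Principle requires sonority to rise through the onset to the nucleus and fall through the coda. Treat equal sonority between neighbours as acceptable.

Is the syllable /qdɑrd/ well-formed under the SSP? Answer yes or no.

Onset: /q/ is a voiceless stop (sonority 1), /d/ is a voiced plosive (sonority 2); then the nucleus /ɑ/ (sonority 9).
Onset profile 1-2-9 — rises to the nucleus.
Coda: /r/ is a rhotic (sonority 7), /d/ is a voiced plosive (sonority 2).
Coda profile 9-7-2 — falls from the nucleus.

yes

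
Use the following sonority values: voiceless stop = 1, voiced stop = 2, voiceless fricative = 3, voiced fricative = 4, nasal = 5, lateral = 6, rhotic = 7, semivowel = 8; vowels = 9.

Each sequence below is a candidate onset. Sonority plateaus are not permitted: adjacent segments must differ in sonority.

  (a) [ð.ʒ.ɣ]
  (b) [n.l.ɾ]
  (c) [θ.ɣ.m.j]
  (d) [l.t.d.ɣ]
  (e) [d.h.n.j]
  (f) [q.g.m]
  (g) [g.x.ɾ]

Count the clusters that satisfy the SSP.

(a) 4-4-4 → violates
(b) 5-6-7 → obeys
(c) 3-4-5-8 → obeys
(d) 6-1-2-4 → violates
(e) 2-3-5-8 → obeys
(f) 1-2-5 → obeys
(g) 2-3-7 → obeys

5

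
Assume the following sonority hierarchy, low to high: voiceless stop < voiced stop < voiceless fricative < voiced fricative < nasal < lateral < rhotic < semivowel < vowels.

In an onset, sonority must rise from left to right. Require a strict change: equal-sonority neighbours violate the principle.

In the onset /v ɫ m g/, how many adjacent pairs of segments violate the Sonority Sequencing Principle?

/v/: voiced fricative = 4.
/ɫ/: lateral = 6.
/m/: nasal = 5.
/g/: voiced stop = 2.
/v/→/ɫ/: 4→6 (rises) — ok.
/ɫ/→/m/: 6→5 (does not rise) — violation.
/m/→/g/: 5→2 (does not rise) — violation.

2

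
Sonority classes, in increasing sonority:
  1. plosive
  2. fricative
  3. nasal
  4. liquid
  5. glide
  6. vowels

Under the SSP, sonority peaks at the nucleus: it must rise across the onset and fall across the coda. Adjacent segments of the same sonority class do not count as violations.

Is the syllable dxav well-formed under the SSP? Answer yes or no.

yes

Onset: /d/ is a plosive (sonority 1), /x/ is a fricative (sonority 2); then the nucleus /a/ (sonority 6).
Onset profile 1-2-6 — rises to the nucleus.
Coda: /v/ is a fricative (sonority 2).
Coda profile 6-2 — falls from the nucleus.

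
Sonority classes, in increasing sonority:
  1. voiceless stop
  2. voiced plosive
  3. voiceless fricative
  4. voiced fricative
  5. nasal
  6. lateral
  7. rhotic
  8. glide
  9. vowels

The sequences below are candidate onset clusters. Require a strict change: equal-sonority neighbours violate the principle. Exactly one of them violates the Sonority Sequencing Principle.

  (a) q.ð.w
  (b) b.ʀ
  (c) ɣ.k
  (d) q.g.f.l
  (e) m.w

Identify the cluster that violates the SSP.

(a) 1-4-8 → obeys
(b) 2-7 → obeys
(c) 4-1 → violates
(d) 1-2-3-6 → obeys
(e) 5-8 → obeys

c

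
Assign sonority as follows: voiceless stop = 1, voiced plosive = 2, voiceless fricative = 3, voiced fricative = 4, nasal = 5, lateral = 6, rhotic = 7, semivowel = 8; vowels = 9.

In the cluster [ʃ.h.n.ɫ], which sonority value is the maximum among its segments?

6

/ʃ/: voiceless fricative = 3.
/h/: voiceless fricative = 3.
/n/: nasal = 5.
/ɫ/: lateral = 6.
The maximum is 6.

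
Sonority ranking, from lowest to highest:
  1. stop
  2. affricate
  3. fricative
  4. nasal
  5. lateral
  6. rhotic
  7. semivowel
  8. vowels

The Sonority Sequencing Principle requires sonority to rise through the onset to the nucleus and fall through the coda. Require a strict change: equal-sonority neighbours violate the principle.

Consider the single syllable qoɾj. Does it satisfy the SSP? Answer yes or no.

Onset: /q/ is a stop (sonority 1); then the nucleus /o/ (sonority 8).
Onset profile 1-8 — rises to the nucleus.
Coda: /ɾ/ is a rhotic (sonority 6), /j/ is a semivowel (sonority 7).
Coda profile 8-6-7 — does not strictly fall throughout.

no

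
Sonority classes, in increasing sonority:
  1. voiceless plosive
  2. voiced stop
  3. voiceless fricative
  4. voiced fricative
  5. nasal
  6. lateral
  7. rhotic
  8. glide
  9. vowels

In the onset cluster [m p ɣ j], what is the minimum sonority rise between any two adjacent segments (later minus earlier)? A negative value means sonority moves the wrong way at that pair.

-4

/m/: nasal = 5.
/p/: voiceless plosive = 1.
/ɣ/: voiced fricative = 4.
/j/: glide = 8.
/m/→/p/: change -4.
/p/→/ɣ/: change +3.
/ɣ/→/j/: change +4.
Minimum = -4.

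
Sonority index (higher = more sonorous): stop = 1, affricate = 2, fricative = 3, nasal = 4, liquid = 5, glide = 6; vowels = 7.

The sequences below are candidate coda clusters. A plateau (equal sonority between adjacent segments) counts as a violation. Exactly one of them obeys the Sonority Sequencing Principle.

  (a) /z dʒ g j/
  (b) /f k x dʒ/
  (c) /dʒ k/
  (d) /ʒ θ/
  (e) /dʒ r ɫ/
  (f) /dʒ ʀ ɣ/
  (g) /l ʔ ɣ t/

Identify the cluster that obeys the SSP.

c

(a) sonority 3-2-1-6: ill-formed.
(b) sonority 3-1-3-2: ill-formed.
(c) sonority 2-1: well-formed.
(d) sonority 3-3: ill-formed.
(e) sonority 2-5-5: ill-formed.
(f) sonority 2-5-3: ill-formed.
(g) sonority 5-1-3-1: ill-formed.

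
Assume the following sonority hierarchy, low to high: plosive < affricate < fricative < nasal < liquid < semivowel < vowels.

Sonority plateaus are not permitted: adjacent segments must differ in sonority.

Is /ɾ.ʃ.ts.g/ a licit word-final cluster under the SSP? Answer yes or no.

/ɾ/: liquid = 5.
/ʃ/: fricative = 3.
/ts/: affricate = 2.
/g/: plosive = 1.
The profile 5-3-2-1 strictly falls, so the word-final cluster satisfies the SSP.

yes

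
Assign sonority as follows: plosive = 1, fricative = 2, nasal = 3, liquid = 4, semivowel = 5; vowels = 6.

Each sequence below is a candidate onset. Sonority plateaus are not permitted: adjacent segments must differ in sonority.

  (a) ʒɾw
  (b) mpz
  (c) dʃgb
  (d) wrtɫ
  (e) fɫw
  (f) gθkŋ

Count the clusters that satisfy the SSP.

(a) 2-4-5 → obeys
(b) 3-1-2 → violates
(c) 1-2-1-1 → violates
(d) 5-4-1-4 → violates
(e) 2-4-5 → obeys
(f) 1-2-1-3 → violates

2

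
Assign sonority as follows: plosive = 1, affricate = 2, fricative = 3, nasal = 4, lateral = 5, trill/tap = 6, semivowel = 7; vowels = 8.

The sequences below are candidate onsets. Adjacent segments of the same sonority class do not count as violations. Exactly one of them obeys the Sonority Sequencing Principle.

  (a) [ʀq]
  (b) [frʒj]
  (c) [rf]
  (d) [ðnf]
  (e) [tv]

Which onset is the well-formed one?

(a) [ʀq]: profile 6-1 — violates.
(b) [frʒj]: profile 3-6-3-7 — violates.
(c) [rf]: profile 6-3 — violates.
(d) [ðnf]: profile 3-4-3 — violates.
(e) [tv]: profile 1-3 — obeys.

e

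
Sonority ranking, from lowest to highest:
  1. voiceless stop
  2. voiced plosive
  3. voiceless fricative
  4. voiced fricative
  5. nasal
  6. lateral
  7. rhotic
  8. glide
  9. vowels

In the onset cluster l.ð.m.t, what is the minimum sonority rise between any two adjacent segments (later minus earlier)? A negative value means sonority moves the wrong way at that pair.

/l/ is a lateral (sonority 6).
/ð/ is a voiced fricative (sonority 4).
/m/ is a nasal (sonority 5).
/t/ is a voiceless stop (sonority 1).
/l/→/ð/: change -2.
/ð/→/m/: change +1.
/m/→/t/: change -4.
Minimum = -4.

-4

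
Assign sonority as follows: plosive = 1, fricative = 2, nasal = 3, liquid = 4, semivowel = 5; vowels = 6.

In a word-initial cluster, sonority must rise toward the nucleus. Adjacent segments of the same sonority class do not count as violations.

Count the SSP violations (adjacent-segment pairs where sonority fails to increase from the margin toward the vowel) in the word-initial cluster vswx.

1

/v/ — fricative, sonority 2.
/s/ — fricative, sonority 2.
/w/ — semivowel, sonority 5.
/x/ — fricative, sonority 2.
/v/→/s/: 2→2 (plateau, allowed) — ok.
/s/→/w/: 2→5 (rises) — ok.
/w/→/x/: 5→2 (does not rise) — violation.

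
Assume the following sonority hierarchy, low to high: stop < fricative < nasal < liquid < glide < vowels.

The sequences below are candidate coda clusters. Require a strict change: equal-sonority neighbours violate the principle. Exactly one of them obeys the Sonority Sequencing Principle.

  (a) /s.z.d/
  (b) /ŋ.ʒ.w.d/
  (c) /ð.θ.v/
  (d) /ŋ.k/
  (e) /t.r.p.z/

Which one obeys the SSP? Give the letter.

(a) 2-2-1 → violates
(b) 3-2-5-1 → violates
(c) 2-2-2 → violates
(d) 3-1 → obeys
(e) 1-4-1-2 → violates

d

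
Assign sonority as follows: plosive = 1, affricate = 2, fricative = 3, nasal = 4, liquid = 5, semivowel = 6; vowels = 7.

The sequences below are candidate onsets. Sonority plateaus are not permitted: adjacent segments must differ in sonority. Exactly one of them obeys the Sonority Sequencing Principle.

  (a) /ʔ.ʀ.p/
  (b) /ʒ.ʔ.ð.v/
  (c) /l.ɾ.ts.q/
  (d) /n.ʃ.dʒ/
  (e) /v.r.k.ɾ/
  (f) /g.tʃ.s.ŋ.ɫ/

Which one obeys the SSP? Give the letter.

(a) /ʔ.ʀ.p/: profile 1-5-1 — violates.
(b) /ʒ.ʔ.ð.v/: profile 3-1-3-3 — violates.
(c) /l.ɾ.ts.q/: profile 5-5-2-1 — violates.
(d) /n.ʃ.dʒ/: profile 4-3-2 — violates.
(e) /v.r.k.ɾ/: profile 3-5-1-5 — violates.
(f) /g.tʃ.s.ŋ.ɫ/: profile 1-2-3-4-5 — obeys.

f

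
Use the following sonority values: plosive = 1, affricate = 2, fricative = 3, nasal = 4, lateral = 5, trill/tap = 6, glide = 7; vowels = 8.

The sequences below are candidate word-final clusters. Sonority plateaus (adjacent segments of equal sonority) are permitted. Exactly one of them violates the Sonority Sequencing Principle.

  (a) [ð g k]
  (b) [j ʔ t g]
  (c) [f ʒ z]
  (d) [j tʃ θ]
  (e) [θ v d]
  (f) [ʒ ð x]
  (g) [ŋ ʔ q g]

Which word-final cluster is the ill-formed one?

d

(a) sonority 3-1-1: well-formed.
(b) sonority 7-1-1-1: well-formed.
(c) sonority 3-3-3: well-formed.
(d) sonority 7-2-3: ill-formed.
(e) sonority 3-3-1: well-formed.
(f) sonority 3-3-3: well-formed.
(g) sonority 4-1-1-1: well-formed.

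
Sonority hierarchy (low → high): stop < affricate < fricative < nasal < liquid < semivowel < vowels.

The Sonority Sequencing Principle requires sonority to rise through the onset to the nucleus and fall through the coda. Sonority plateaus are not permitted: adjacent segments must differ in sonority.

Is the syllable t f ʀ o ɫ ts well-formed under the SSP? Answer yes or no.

yes

Onset: /t/ is a stop (sonority 1), /f/ is a fricative (sonority 3), /ʀ/ is a liquid (sonority 5); then the nucleus /o/ (sonority 7).
Onset profile 1-3-5-7 — rises to the nucleus.
Coda: /ɫ/ is a liquid (sonority 5), /ts/ is an affricate (sonority 2).
Coda profile 7-5-2 — falls from the nucleus.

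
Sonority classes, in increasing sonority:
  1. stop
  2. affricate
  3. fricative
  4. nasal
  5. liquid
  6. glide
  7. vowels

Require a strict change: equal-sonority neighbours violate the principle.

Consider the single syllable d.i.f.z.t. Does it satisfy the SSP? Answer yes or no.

Onset: /d/ is a stop (sonority 1); then the nucleus /i/ (sonority 7).
Onset profile 1-7 — rises to the nucleus.
Coda: /f/ is a fricative (sonority 3), /z/ is a fricative (sonority 3), /t/ is a stop (sonority 1).
Coda profile 7-3-3-1 — does not strictly fall throughout.

no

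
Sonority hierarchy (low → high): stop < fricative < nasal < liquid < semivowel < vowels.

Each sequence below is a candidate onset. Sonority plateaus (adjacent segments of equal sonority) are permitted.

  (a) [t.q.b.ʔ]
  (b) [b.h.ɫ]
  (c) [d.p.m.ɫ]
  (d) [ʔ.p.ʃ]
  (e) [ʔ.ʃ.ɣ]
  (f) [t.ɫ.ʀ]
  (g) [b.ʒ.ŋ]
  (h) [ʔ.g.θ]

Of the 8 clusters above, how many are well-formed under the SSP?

(a) [t.q.b.ʔ]: profile 1-1-1-1 — obeys.
(b) [b.h.ɫ]: profile 1-2-4 — obeys.
(c) [d.p.m.ɫ]: profile 1-1-3-4 — obeys.
(d) [ʔ.p.ʃ]: profile 1-1-2 — obeys.
(e) [ʔ.ʃ.ɣ]: profile 1-2-2 — obeys.
(f) [t.ɫ.ʀ]: profile 1-4-4 — obeys.
(g) [b.ʒ.ŋ]: profile 1-2-3 — obeys.
(h) [ʔ.g.θ]: profile 1-1-2 — obeys.

8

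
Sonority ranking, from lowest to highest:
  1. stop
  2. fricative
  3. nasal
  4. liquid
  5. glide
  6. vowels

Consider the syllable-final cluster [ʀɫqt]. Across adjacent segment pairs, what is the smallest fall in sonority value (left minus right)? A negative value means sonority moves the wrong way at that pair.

/ʀ/: liquid = 4.
/ɫ/: liquid = 4.
/q/: stop = 1.
/t/: stop = 1.
/ʀ/→/ɫ/: change +0.
/ɫ/→/q/: change +3.
/q/→/t/: change +0.
Minimum = 0.

0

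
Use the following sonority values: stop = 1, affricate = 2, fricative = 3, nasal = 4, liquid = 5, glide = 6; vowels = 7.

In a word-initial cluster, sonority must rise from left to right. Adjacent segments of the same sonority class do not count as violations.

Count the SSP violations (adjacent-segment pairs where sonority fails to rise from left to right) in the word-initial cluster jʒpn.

2

/j/ — glide, sonority 6.
/ʒ/ — fricative, sonority 3.
/p/ — stop, sonority 1.
/n/ — nasal, sonority 4.
/j/→/ʒ/: 6→3 (does not rise) — violation.
/ʒ/→/p/: 3→1 (does not rise) — violation.
/p/→/n/: 1→4 (rises) — ok.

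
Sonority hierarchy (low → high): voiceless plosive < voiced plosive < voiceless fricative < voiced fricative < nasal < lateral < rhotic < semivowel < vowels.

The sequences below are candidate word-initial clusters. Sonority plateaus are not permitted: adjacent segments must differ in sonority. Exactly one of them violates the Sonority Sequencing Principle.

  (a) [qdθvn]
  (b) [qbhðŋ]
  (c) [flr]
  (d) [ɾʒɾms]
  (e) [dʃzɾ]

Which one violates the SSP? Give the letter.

(a) [qdθvn]: profile 1-2-3-4-5 — obeys.
(b) [qbhðŋ]: profile 1-2-3-4-5 — obeys.
(c) [flr]: profile 3-6-7 — obeys.
(d) [ɾʒɾms]: profile 7-4-7-5-3 — violates.
(e) [dʃzɾ]: profile 2-3-4-7 — obeys.

d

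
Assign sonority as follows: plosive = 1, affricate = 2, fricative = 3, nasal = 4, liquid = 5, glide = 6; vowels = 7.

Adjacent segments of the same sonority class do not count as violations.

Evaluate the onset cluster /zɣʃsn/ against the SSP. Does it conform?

/z/: fricative = 3.
/ɣ/: fricative = 3.
/ʃ/: fricative = 3.
/s/: fricative = 3.
/n/: nasal = 4.
The profile 3-3-3-3-4 is non-decreasing (plateaus allowed), so the onset cluster satisfies the SSP.

yes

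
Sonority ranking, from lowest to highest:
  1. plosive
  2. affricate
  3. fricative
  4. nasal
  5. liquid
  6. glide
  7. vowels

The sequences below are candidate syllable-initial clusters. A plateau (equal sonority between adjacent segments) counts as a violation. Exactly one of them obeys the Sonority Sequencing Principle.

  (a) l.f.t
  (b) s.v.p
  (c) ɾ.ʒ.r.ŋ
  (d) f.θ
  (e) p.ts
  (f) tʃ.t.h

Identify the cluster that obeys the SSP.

e

(a) l.f.t: profile 5-3-1 — violates.
(b) s.v.p: profile 3-3-1 — violates.
(c) ɾ.ʒ.r.ŋ: profile 5-3-5-4 — violates.
(d) f.θ: profile 3-3 — violates.
(e) p.ts: profile 1-2 — obeys.
(f) tʃ.t.h: profile 2-1-3 — violates.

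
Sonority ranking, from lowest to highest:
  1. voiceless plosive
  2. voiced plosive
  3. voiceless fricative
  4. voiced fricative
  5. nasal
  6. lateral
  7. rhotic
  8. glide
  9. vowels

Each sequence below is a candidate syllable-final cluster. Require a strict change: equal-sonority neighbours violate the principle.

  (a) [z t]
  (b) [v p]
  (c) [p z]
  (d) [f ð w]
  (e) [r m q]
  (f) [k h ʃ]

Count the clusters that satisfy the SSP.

3

(a) sonority 4-1: well-formed.
(b) sonority 4-1: well-formed.
(c) sonority 1-4: ill-formed.
(d) sonority 3-4-8: ill-formed.
(e) sonority 7-5-1: well-formed.
(f) sonority 1-3-3: ill-formed.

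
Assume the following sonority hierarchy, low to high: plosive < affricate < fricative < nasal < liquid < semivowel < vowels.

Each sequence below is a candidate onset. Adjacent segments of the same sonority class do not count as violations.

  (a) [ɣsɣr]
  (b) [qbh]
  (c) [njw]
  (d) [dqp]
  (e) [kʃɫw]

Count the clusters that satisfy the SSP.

5

(a) sonority 3-3-3-5: well-formed.
(b) sonority 1-1-3: well-formed.
(c) sonority 4-6-6: well-formed.
(d) sonority 1-1-1: well-formed.
(e) sonority 1-3-5-6: well-formed.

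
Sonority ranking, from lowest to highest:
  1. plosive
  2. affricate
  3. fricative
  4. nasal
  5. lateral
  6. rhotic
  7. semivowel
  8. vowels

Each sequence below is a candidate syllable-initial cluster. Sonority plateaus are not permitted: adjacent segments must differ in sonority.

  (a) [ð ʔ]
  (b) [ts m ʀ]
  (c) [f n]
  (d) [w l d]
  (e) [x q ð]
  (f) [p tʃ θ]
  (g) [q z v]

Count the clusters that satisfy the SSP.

(a) 3-1 → violates
(b) 2-4-6 → obeys
(c) 3-4 → obeys
(d) 7-5-1 → violates
(e) 3-1-3 → violates
(f) 1-2-3 → obeys
(g) 1-3-3 → violates

3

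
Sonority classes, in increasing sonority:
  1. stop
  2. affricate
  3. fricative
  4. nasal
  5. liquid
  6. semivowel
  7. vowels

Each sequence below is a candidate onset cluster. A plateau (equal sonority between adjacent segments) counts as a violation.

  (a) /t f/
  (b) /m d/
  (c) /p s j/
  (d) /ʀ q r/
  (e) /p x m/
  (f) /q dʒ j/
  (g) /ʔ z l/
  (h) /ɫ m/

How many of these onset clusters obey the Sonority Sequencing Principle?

5

(a) /t f/: profile 1-3 — obeys.
(b) /m d/: profile 4-1 — violates.
(c) /p s j/: profile 1-3-6 — obeys.
(d) /ʀ q r/: profile 5-1-5 — violates.
(e) /p x m/: profile 1-3-4 — obeys.
(f) /q dʒ j/: profile 1-2-6 — obeys.
(g) /ʔ z l/: profile 1-3-5 — obeys.
(h) /ɫ m/: profile 5-4 — violates.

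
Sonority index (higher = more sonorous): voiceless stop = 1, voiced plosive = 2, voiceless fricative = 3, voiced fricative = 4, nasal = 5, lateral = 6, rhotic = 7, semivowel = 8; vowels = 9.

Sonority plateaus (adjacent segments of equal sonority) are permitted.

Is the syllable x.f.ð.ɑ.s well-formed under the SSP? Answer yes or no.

Onset: /x/ is a voiceless fricative (sonority 3), /f/ is a voiceless fricative (sonority 3), /ð/ is a voiced fricative (sonority 4); then the nucleus /ɑ/ (sonority 9).
Onset profile 3-3-4-9 — rises to the nucleus.
Coda: /s/ is a voiceless fricative (sonority 3).
Coda profile 9-3 — falls from the nucleus.

yes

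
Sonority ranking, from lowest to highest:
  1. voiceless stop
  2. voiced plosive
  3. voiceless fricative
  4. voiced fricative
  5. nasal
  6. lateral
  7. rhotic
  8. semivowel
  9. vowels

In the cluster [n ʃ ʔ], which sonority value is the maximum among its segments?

5

/n/ — nasal, sonority 5.
/ʃ/ — voiceless fricative, sonority 3.
/ʔ/ — voiceless stop, sonority 1.
The maximum is 5.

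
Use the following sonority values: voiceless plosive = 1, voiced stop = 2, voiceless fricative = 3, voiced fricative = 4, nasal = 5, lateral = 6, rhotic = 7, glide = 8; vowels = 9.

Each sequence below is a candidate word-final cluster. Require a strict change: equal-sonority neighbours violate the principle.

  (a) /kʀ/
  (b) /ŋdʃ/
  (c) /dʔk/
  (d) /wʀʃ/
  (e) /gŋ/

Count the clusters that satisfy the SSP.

(a) sonority 1-7: ill-formed.
(b) sonority 5-2-3: ill-formed.
(c) sonority 2-1-1: ill-formed.
(d) sonority 8-7-3: well-formed.
(e) sonority 2-5: ill-formed.

1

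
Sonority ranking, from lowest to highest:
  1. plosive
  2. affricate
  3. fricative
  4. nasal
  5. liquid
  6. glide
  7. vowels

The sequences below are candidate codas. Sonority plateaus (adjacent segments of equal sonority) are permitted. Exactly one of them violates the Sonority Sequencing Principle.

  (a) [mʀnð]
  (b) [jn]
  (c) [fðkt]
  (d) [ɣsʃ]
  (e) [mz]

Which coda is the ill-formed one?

(a) 4-5-4-3 → violates
(b) 6-4 → obeys
(c) 3-3-1-1 → obeys
(d) 3-3-3 → obeys
(e) 4-3 → obeys

a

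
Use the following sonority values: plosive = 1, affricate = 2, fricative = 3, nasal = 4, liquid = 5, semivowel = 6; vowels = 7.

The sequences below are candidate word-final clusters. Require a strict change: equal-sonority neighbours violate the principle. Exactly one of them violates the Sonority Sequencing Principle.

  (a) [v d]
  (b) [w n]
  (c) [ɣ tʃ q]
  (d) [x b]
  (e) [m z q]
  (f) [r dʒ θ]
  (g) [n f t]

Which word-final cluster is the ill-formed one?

f

(a) sonority 3-1: well-formed.
(b) sonority 6-4: well-formed.
(c) sonority 3-2-1: well-formed.
(d) sonority 3-1: well-formed.
(e) sonority 4-3-1: well-formed.
(f) sonority 5-2-3: ill-formed.
(g) sonority 4-3-1: well-formed.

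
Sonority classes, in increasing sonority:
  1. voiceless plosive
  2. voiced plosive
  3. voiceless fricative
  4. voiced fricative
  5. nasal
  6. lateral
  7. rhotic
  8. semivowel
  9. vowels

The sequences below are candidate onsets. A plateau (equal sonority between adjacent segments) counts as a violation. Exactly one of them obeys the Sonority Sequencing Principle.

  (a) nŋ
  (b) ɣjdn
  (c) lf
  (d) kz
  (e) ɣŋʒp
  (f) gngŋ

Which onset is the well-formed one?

d

(a) 5-5 → violates
(b) 4-8-2-5 → violates
(c) 6-3 → violates
(d) 1-4 → obeys
(e) 4-5-4-1 → violates
(f) 2-5-2-5 → violates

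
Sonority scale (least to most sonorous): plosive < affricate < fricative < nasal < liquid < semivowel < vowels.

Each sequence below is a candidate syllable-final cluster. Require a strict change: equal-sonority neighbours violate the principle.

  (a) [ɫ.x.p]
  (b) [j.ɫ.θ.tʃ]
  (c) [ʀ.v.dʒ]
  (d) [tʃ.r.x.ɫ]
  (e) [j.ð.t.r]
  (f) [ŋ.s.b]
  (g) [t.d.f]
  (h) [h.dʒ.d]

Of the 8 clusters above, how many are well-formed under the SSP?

5

(a) 5-3-1 → obeys
(b) 6-5-3-2 → obeys
(c) 5-3-2 → obeys
(d) 2-5-3-5 → violates
(e) 6-3-1-5 → violates
(f) 4-3-1 → obeys
(g) 1-1-3 → violates
(h) 3-2-1 → obeys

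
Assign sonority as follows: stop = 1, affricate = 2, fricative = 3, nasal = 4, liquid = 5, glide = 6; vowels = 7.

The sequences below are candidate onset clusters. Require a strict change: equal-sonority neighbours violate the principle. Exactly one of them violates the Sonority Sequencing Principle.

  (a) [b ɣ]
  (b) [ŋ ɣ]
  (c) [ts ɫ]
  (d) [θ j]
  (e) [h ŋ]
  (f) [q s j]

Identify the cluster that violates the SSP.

b

(a) sonority 1-3: well-formed.
(b) sonority 4-3: ill-formed.
(c) sonority 2-5: well-formed.
(d) sonority 3-6: well-formed.
(e) sonority 3-4: well-formed.
(f) sonority 1-3-6: well-formed.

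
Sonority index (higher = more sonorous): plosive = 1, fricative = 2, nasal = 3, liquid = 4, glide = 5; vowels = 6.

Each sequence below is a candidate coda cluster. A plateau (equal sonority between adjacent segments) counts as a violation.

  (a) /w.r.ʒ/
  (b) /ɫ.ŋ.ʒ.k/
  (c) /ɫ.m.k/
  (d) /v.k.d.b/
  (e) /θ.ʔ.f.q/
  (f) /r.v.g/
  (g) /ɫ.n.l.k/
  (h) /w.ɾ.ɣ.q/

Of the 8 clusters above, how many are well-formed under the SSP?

(a) /w.r.ʒ/: profile 5-4-2 — obeys.
(b) /ɫ.ŋ.ʒ.k/: profile 4-3-2-1 — obeys.
(c) /ɫ.m.k/: profile 4-3-1 — obeys.
(d) /v.k.d.b/: profile 2-1-1-1 — violates.
(e) /θ.ʔ.f.q/: profile 2-1-2-1 — violates.
(f) /r.v.g/: profile 4-2-1 — obeys.
(g) /ɫ.n.l.k/: profile 4-3-4-1 — violates.
(h) /w.ɾ.ɣ.q/: profile 5-4-2-1 — obeys.

5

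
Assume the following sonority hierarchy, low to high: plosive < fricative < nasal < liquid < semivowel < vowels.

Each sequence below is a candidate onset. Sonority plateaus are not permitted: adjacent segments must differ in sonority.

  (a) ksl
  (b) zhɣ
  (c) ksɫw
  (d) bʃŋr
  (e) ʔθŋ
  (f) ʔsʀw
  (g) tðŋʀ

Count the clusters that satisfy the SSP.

(a) 1-2-4 → obeys
(b) 2-2-2 → violates
(c) 1-2-4-5 → obeys
(d) 1-2-3-4 → obeys
(e) 1-2-3 → obeys
(f) 1-2-4-5 → obeys
(g) 1-2-3-4 → obeys

6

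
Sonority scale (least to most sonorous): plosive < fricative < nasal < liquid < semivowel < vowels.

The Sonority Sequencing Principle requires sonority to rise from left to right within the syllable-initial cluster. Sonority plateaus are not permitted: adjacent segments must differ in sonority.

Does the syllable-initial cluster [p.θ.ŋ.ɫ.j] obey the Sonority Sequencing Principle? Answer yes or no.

/p/ — plosive, sonority 1.
/θ/ — fricative, sonority 2.
/ŋ/ — nasal, sonority 3.
/ɫ/ — liquid, sonority 4.
/j/ — semivowel, sonority 5.
The profile 1-2-3-4-5 strictly rises, so the syllable-initial cluster satisfies the SSP.

yes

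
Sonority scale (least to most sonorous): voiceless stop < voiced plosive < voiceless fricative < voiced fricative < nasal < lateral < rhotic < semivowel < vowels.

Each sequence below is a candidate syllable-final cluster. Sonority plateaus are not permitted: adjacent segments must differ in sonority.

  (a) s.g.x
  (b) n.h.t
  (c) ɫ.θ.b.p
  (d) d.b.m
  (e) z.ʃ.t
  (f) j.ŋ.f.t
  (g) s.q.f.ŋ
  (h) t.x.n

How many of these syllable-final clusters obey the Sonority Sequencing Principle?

(a) sonority 3-2-3: ill-formed.
(b) sonority 5-3-1: well-formed.
(c) sonority 6-3-2-1: well-formed.
(d) sonority 2-2-5: ill-formed.
(e) sonority 4-3-1: well-formed.
(f) sonority 8-5-3-1: well-formed.
(g) sonority 3-1-3-5: ill-formed.
(h) sonority 1-3-5: ill-formed.

4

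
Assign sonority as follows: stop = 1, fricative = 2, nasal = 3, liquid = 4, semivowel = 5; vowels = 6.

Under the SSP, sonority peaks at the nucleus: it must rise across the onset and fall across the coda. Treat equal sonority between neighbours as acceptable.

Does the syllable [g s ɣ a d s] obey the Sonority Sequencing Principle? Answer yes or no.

Onset: /g/ is a stop (sonority 1), /s/ is a fricative (sonority 2), /ɣ/ is a fricative (sonority 2); then the nucleus /a/ (sonority 6).
Onset profile 1-2-2-6 — rises to the nucleus.
Coda: /d/ is a stop (sonority 1), /s/ is a fricative (sonority 2).
Coda profile 6-1-2 — does not fall throughout.

no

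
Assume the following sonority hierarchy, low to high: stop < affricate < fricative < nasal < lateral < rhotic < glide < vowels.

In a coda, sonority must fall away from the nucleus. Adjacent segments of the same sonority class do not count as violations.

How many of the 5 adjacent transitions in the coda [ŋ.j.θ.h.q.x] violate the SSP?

/ŋ/ — nasal, sonority 4.
/j/ — glide, sonority 7.
/θ/ — fricative, sonority 3.
/h/ — fricative, sonority 3.
/q/ — stop, sonority 1.
/x/ — fricative, sonority 3.
/ŋ/→/j/: 4→7 (does not fall) — violation.
/j/→/θ/: 7→3 (falls) — ok.
/θ/→/h/: 3→3 (plateau, allowed) — ok.
/h/→/q/: 3→1 (falls) — ok.
/q/→/x/: 1→3 (does not fall) — violation.

2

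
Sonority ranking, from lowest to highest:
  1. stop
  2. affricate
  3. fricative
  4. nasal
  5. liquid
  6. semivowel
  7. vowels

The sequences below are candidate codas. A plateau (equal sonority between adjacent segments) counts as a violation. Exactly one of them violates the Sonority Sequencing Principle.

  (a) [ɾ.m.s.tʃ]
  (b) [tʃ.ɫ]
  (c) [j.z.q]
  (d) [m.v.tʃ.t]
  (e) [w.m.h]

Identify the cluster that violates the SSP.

b

(a) [ɾ.m.s.tʃ]: profile 5-4-3-2 — obeys.
(b) [tʃ.ɫ]: profile 2-5 — violates.
(c) [j.z.q]: profile 6-3-1 — obeys.
(d) [m.v.tʃ.t]: profile 4-3-2-1 — obeys.
(e) [w.m.h]: profile 6-4-3 — obeys.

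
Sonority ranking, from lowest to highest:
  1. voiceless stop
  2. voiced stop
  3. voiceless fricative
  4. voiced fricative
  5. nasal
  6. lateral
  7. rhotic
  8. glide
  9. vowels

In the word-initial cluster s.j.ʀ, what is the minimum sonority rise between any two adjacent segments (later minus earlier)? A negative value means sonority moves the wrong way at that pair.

/s/: voiceless fricative = 3.
/j/: glide = 8.
/ʀ/: rhotic = 7.
/s/→/j/: change +5.
/j/→/ʀ/: change -1.
Minimum = -1.

-1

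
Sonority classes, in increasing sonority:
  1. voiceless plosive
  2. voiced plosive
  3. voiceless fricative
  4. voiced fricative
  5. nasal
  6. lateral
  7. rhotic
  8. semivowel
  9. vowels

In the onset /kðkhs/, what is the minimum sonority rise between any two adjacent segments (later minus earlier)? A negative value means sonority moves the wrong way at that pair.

/k/ is a voiceless plosive (sonority 1).
/ð/ is a voiced fricative (sonority 4).
/k/ is a voiceless plosive (sonority 1).
/h/ is a voiceless fricative (sonority 3).
/s/ is a voiceless fricative (sonority 3).
/k/→/ð/: change +3.
/ð/→/k/: change -3.
/k/→/h/: change +2.
/h/→/s/: change +0.
Minimum = -3.

-3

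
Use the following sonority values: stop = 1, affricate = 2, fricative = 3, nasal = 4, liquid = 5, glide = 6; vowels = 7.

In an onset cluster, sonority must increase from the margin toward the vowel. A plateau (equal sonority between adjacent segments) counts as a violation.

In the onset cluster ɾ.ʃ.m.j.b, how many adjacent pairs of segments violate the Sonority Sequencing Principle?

2

/ɾ/ — liquid, sonority 5.
/ʃ/ — fricative, sonority 3.
/m/ — nasal, sonority 4.
/j/ — glide, sonority 6.
/b/ — stop, sonority 1.
/ɾ/→/ʃ/: 5→3 (does not rise) — violation.
/ʃ/→/m/: 3→4 (rises) — ok.
/m/→/j/: 4→6 (rises) — ok.
/j/→/b/: 6→1 (does not rise) — violation.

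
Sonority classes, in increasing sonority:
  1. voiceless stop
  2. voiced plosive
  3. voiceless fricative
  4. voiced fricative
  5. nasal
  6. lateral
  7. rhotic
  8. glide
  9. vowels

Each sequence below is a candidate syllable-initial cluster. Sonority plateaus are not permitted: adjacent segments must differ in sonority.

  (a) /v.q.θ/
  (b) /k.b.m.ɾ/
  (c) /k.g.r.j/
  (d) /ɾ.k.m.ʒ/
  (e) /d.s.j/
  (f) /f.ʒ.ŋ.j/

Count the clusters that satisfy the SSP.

4

(a) sonority 4-1-3: ill-formed.
(b) sonority 1-2-5-7: well-formed.
(c) sonority 1-2-7-8: well-formed.
(d) sonority 7-1-5-4: ill-formed.
(e) sonority 2-3-8: well-formed.
(f) sonority 3-4-5-8: well-formed.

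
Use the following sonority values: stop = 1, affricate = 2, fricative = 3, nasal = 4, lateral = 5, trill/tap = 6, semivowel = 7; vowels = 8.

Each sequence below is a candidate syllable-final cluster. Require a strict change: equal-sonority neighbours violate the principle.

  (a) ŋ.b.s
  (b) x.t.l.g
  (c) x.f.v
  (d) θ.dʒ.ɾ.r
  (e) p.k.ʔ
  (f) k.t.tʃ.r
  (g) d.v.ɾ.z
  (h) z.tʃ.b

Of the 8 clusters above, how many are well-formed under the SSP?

1

(a) ŋ.b.s: profile 4-1-3 — violates.
(b) x.t.l.g: profile 3-1-5-1 — violates.
(c) x.f.v: profile 3-3-3 — violates.
(d) θ.dʒ.ɾ.r: profile 3-2-6-6 — violates.
(e) p.k.ʔ: profile 1-1-1 — violates.
(f) k.t.tʃ.r: profile 1-1-2-6 — violates.
(g) d.v.ɾ.z: profile 1-3-6-3 — violates.
(h) z.tʃ.b: profile 3-2-1 — obeys.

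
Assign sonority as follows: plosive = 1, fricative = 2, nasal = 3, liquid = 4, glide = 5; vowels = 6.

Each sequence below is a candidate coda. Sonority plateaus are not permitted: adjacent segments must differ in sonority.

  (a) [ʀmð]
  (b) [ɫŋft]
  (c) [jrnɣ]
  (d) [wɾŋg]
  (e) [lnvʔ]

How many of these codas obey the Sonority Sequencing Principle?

5

(a) sonority 4-3-2: well-formed.
(b) sonority 4-3-2-1: well-formed.
(c) sonority 5-4-3-2: well-formed.
(d) sonority 5-4-3-1: well-formed.
(e) sonority 4-3-2-1: well-formed.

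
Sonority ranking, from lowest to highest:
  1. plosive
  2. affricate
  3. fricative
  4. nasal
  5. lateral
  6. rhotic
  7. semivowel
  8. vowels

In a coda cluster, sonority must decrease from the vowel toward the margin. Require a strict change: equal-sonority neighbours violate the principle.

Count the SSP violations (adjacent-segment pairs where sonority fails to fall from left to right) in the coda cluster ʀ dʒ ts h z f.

4

/ʀ/ — rhotic, sonority 6.
/dʒ/ — affricate, sonority 2.
/ts/ — affricate, sonority 2.
/h/ — fricative, sonority 3.
/z/ — fricative, sonority 3.
/f/ — fricative, sonority 3.
/ʀ/→/dʒ/: 6→2 (falls) — ok.
/dʒ/→/ts/: 2→2 (plateau) — violation.
/ts/→/h/: 2→3 (does not fall) — violation.
/h/→/z/: 3→3 (plateau) — violation.
/z/→/f/: 3→3 (plateau) — violation.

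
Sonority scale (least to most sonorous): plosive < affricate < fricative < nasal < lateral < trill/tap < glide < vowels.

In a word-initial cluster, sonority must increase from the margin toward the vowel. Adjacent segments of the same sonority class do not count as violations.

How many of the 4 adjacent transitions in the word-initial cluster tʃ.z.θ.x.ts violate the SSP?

1

/tʃ/: affricate = 2.
/z/: fricative = 3.
/θ/: fricative = 3.
/x/: fricative = 3.
/ts/: affricate = 2.
/tʃ/→/z/: 2→3 (rises) — ok.
/z/→/θ/: 3→3 (plateau, allowed) — ok.
/θ/→/x/: 3→3 (plateau, allowed) — ok.
/x/→/ts/: 3→2 (does not rise) — violation.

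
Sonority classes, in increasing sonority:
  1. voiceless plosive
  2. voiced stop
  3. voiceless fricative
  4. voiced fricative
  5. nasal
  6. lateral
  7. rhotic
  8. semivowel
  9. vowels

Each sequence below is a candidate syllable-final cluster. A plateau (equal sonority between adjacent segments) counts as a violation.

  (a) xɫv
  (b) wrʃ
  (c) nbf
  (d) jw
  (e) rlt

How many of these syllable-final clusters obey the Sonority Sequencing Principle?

(a) sonority 3-6-4: ill-formed.
(b) sonority 8-7-3: well-formed.
(c) sonority 5-2-3: ill-formed.
(d) sonority 8-8: ill-formed.
(e) sonority 7-6-1: well-formed.

2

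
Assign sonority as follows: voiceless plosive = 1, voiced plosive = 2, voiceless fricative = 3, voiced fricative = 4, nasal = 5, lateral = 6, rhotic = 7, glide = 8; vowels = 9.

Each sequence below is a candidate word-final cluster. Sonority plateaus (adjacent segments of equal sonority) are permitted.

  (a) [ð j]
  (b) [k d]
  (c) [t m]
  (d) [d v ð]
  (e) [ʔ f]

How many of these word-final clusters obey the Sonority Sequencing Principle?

(a) 4-8 → violates
(b) 1-2 → violates
(c) 1-5 → violates
(d) 2-4-4 → violates
(e) 1-3 → violates

0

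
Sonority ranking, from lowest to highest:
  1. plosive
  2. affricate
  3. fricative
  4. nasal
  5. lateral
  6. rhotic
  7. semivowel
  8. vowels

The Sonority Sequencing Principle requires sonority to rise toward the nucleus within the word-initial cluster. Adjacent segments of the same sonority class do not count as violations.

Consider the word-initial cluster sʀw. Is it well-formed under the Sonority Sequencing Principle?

yes

/s/ — fricative, sonority 3.
/ʀ/ — rhotic, sonority 6.
/w/ — semivowel, sonority 7.
The profile 3-6-7 strictly rises, so the word-initial cluster satisfies the SSP.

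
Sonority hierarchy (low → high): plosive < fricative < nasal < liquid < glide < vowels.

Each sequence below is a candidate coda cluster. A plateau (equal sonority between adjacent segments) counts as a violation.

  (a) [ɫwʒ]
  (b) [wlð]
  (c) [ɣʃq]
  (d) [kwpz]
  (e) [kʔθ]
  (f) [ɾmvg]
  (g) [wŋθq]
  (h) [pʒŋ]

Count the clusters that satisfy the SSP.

3

(a) [ɫwʒ]: profile 4-5-2 — violates.
(b) [wlð]: profile 5-4-2 — obeys.
(c) [ɣʃq]: profile 2-2-1 — violates.
(d) [kwpz]: profile 1-5-1-2 — violates.
(e) [kʔθ]: profile 1-1-2 — violates.
(f) [ɾmvg]: profile 4-3-2-1 — obeys.
(g) [wŋθq]: profile 5-3-2-1 — obeys.
(h) [pʒŋ]: profile 1-2-3 — violates.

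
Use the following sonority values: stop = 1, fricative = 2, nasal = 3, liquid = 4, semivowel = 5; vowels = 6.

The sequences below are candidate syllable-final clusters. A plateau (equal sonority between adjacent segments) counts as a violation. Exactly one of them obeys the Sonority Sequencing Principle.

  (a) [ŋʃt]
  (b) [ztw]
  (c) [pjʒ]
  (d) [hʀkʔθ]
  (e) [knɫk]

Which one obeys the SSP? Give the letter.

a

(a) [ŋʃt]: profile 3-2-1 — obeys.
(b) [ztw]: profile 2-1-5 — violates.
(c) [pjʒ]: profile 1-5-2 — violates.
(d) [hʀkʔθ]: profile 2-4-1-1-2 — violates.
(e) [knɫk]: profile 1-3-4-1 — violates.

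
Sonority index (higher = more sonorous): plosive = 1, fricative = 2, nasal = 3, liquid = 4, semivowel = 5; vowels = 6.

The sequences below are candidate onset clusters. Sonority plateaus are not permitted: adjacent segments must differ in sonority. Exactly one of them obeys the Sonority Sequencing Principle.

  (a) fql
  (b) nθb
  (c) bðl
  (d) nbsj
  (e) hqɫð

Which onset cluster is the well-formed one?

c

(a) sonority 2-1-4: ill-formed.
(b) sonority 3-2-1: ill-formed.
(c) sonority 1-2-4: well-formed.
(d) sonority 3-1-2-5: ill-formed.
(e) sonority 2-1-4-2: ill-formed.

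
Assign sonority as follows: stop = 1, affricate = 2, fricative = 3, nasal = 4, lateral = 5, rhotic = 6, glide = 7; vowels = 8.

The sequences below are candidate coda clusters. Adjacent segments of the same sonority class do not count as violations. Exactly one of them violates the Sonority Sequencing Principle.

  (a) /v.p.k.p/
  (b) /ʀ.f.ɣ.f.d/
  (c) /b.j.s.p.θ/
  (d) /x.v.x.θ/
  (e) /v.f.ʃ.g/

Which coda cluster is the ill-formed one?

c

(a) sonority 3-1-1-1: well-formed.
(b) sonority 6-3-3-3-1: well-formed.
(c) sonority 1-7-3-1-3: ill-formed.
(d) sonority 3-3-3-3: well-formed.
(e) sonority 3-3-3-1: well-formed.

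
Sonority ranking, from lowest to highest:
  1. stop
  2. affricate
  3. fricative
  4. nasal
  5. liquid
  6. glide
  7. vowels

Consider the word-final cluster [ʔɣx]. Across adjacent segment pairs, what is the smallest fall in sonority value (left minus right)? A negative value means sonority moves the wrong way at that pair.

/ʔ/ — stop, sonority 1.
/ɣ/ — fricative, sonority 3.
/x/ — fricative, sonority 3.
/ʔ/→/ɣ/: change -2.
/ɣ/→/x/: change +0.
Minimum = -2.

-2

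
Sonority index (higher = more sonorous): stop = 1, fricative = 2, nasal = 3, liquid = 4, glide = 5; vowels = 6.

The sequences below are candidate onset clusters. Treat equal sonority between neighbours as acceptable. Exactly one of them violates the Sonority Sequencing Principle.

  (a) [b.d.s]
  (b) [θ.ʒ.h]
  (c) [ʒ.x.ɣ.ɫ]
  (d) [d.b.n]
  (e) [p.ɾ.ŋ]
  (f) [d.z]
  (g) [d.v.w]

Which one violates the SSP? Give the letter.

e

(a) sonority 1-1-2: well-formed.
(b) sonority 2-2-2: well-formed.
(c) sonority 2-2-2-4: well-formed.
(d) sonority 1-1-3: well-formed.
(e) sonority 1-4-3: ill-formed.
(f) sonority 1-2: well-formed.
(g) sonority 1-2-5: well-formed.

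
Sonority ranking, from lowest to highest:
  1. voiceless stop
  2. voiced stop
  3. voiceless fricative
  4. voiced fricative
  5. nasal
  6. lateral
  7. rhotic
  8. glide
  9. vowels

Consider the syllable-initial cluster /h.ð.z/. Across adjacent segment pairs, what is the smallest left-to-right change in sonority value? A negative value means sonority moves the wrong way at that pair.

/h/ is a voiceless fricative (sonority 3).
/ð/ is a voiced fricative (sonority 4).
/z/ is a voiced fricative (sonority 4).
/h/→/ð/: change +1.
/ð/→/z/: change +0.
Minimum = 0.

0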